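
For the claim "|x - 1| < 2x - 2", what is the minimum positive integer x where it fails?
Testing positive integers:
x = 1: LHS = |1 - 1| = |0| = 0, RHS = 2·1 - 2 = 0; 0 < 0 — FAILS  ← smallest positive counterexample

Answer: x = 1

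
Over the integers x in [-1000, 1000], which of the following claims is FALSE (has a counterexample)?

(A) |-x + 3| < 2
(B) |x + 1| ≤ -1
(A) x = 0: LHS = |-0 + 3| = |3| = 3; 3 < 2 — FAILS
(B) x = 0: LHS = |0 + 1| = |1| = 1; 1 ≤ -1 — FAILS

Answer: Both A and B are false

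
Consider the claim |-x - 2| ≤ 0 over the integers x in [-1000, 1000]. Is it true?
The claim fails at x = 0:
x = 0: LHS = |-0 - 2| = |-2| = 2; 2 ≤ 0 — FAILS

Because a single integer refutes it, the statement is false.

Answer: False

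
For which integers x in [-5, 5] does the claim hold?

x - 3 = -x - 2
Track d = LHS − RHS over the integers in [-5, 5]. Equality would need d = 0, but d changes sign only between consecutive integers, jumping over 0:
x = 0: LHS = 0 - 3 = -3, RHS = -0 - 2 = -2; -3 = -2 — FAILS  (d = -1)
x = 1: LHS = 1 - 3 = -2, RHS = -1 - 2 = -3; -2 = -3 — FAILS  (d = 1)
Away from these crossings d keeps a constant sign, and checking every integer in [-5, 5] confirms d ≠ 0 throughout. Hence the two sides are never equal, so the claimed relation (=) fails for every integer in [-5, 5].

Answer: None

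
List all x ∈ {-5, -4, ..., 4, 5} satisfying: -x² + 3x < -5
Holds for: {-5, -4, -3, -2, 5}
Fails for: {-1, 0, 1, 2, 3, 4}

Answer: {-5, -4, -3, -2, 5}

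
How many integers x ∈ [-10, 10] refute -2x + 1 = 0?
Counterexamples in [-10, 10]: {-10, -9, -8, -7, -6, -5, -4, -3, -2, -1, 0, 1, 2, 3, 4, 5, 6, 7, 8, 9, 10}.

Counting them gives 21 values.

Answer: 21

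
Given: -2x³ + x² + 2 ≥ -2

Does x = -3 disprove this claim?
Substitute x = -3 into the relation:
x = -3: LHS = -2·(-3)³ + (-3)² + 2 = 65; 65 ≥ -2 — holds

The claim holds here, so x = -3 is not a counterexample. (A counterexample exists elsewhere, e.g. x = 2.)

Answer: No, x = -3 is not a counterexample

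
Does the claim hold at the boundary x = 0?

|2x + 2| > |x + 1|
x = 0: LHS = |2·0 + 2| = |2| = 2, RHS = |0 + 1| = |1| = 1; 2 > 1 — holds

The relation is satisfied at x = 0.

Answer: Yes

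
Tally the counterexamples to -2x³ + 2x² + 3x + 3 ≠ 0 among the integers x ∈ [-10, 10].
Track d = LHS − RHS over the integers in [-10, 10]. Equality would need d = 0, but d changes sign only between consecutive integers, jumping over 0:
x = 2: LHS = -2·2³ + 2·2² + 3·2 + 3 = 1; 1 ≠ 0 — holds  (d = 1)
x = 3: LHS = -2·3³ + 2·3² + 3·3 + 3 = -24; -24 ≠ 0 — holds  (d = -24)
Away from these crossings d keeps a constant sign, and checking every integer in [-10, 10] confirms d ≠ 0 throughout. Hence the two sides are never equal, so the relation holds for every integer in [-10, 10].

No counterexample appears in that range.

Answer: 0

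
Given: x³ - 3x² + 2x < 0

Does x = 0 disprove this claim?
Substitute x = 0 into the relation:
x = 0: LHS = 0³ - 3·0² + 2·0 = 0; 0 < 0 — FAILS

Since the claim fails at x = 0, this value is a counterexample.

Answer: Yes, x = 0 is a counterexample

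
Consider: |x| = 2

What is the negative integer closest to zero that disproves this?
Testing negative integers from -1 downward:
x = -1: LHS = |-1| = 1; 1 = 2 — FAILS  ← closest negative counterexample to 0

Answer: x = -1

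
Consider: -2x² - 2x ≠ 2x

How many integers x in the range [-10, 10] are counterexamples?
Counterexamples in [-10, 10]: {-2, 0}.

Counting them gives 2 values.

Answer: 2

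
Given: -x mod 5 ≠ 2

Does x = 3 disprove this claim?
Substitute x = 3 into the relation:
x = 3: LHS = (-3) mod 5 = 2; 2 ≠ 2 — FAILS

Since the claim fails at x = 3, this value is a counterexample.

Answer: Yes, x = 3 is a counterexample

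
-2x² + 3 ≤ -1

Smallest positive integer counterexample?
Testing positive integers:
x = 1: LHS = -2·1² + 3 = 1; 1 ≤ -1 — FAILS  ← smallest positive counterexample

Answer: x = 1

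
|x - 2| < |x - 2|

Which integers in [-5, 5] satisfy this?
Over all integers in [-5, 5], LHS − RHS is smallest at x = 0, where it equals 0:
x = 0: LHS = |0 - 2| = |-2| = 2, RHS = |0 - 2| = |-2| = 2; 2 < 2 — FAILS
At the ends of the range:
x = -5: LHS = |(-5) - 2| = |-7| = 7, RHS = |(-5) - 2| = |-7| = 7; 7 < 7 — FAILS
x = 5: LHS = |5 - 2| = |3| = 3, RHS = |5 - 2| = |3| = 3; 3 < 3 — FAILS
Hence LHS − RHS is never negative, i.e. LHS ≥ RHS throughout, so the claimed relation (<) fails for every integer in [-5, 5].

Answer: None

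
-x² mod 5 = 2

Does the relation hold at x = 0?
x = 0: LHS = (-0²) mod 5 = 0 mod 5 = 0; 0 = 2 — FAILS

The relation fails at x = 0, so x = 0 is a counterexample.

Answer: No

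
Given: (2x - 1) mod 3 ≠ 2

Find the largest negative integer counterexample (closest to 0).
Testing negative integers from -1 downward:
x = -1: LHS = (2·(-1) - 1) mod 3 = (-3) mod 3 = 0; 0 ≠ 2 — holds
x = -2: LHS = (2·(-2) - 1) mod 3 = (-5) mod 3 = 1; 1 ≠ 2 — holds
x = -3: LHS = (2·(-3) - 1) mod 3 = (-7) mod 3 = 2; 2 ≠ 2 — FAILS  ← closest negative counterexample to 0

Answer: x = -3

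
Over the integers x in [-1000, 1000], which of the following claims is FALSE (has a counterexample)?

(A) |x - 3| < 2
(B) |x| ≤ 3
(A) x = 0: LHS = |0 - 3| = |-3| = 3; 3 < 2 — FAILS
(B) x = 4: LHS = |4| = 4; 4 ≤ 3 — FAILS

Answer: Both A and B are false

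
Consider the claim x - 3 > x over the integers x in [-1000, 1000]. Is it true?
The claim fails at x = 0:
x = 0: LHS = 0 - 3 = -3; -3 > 0 — FAILS

Because a single integer refutes it, the statement is false.

Answer: False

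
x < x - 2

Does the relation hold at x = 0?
x = 0: RHS = 0 - 2 = -2; 0 < -2 — FAILS

The relation fails at x = 0, so x = 0 is a counterexample.

Answer: No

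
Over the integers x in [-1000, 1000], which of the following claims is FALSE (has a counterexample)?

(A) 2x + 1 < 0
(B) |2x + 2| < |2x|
(A) x = 0: LHS = 2·0 + 1 = 1; 1 < 0 — FAILS
(B) x = 0: LHS = |2·0 + 2| = |2| = 2, RHS = |2·0| = |0| = 0; 2 < 0 — FAILS

Answer: Both A and B are false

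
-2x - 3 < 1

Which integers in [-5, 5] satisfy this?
Holds for: {-1, 0, 1, 2, 3, 4, 5}
Fails for: {-5, -4, -3, -2}

Answer: {-1, 0, 1, 2, 3, 4, 5}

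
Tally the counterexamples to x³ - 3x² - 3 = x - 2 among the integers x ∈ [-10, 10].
Counterexamples in [-10, 10]: {-10, -9, -8, -7, -6, -5, -4, -3, -2, -1, 0, 1, 2, 3, 4, 5, 6, 7, 8, 9, 10}.

Counting them gives 21 values.

Answer: 21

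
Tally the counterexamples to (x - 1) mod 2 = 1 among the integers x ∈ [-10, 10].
Counterexamples in [-10, 10]: {-9, -7, -5, -3, -1, 1, 3, 5, 7, 9}.

Counting them gives 10 values.

Answer: 10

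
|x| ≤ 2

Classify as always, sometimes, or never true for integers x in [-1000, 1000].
Holds at x = 0: LHS = |0| = 0; 0 ≤ 2 — holds
Fails at x = 3: LHS = |3| = 3; 3 ≤ 2 — FAILS
It is satisfied by some integers in the range but not all.

Answer: Sometimes true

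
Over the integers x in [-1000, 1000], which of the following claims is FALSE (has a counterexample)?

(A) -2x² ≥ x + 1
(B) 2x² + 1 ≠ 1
(A) x = 0: LHS = -2·0² = 0, RHS = 0 + 1 = 1; 0 ≥ 1 — FAILS
(B) x = 0: LHS = 2·0² + 1 = 1; 1 ≠ 1 — FAILS

Answer: Both A and B are false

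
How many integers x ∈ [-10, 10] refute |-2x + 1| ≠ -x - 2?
Over all integers in [-10, 10], LHS − RHS is always positive; it is smallest at x = 0, where it equals 3:
x = 0: LHS = |-2·0 + 1| = |1| = 1, RHS = -0 - 2 = -2; 1 ≠ -2 — holds
At the ends of the range:
x = -10: LHS = |-2·(-10) + 1| = |21| = 21, RHS = -(-10) - 2 = 8; 21 ≠ 8 — holds
x = 10: LHS = |-2·10 + 1| = |-19| = 19, RHS = -10 - 2 = -12; 19 ≠ -12 — holds
Hence LHS − RHS is never 0, i.e. the two sides are never equal, so the relation holds for every integer in [-10, 10].

No counterexample appears in that range.

Answer: 0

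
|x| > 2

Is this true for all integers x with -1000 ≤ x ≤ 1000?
The claim fails at x = 0:
x = 0: LHS = |0| = 0; 0 > 2 — FAILS

Because a single integer refutes it, the statement is false.

Answer: False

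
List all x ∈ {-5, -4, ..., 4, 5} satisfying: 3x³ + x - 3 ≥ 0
Holds for: {1, 2, 3, 4, 5}
Fails for: {-5, -4, -3, -2, -1, 0}

Answer: {1, 2, 3, 4, 5}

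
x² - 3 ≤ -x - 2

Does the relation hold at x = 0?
x = 0: LHS = 0² - 3 = -3, RHS = -0 - 2 = -2; -3 ≤ -2 — holds

The relation is satisfied at x = 0.

Answer: Yes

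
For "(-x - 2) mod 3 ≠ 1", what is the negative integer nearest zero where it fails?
Testing negative integers from -1 downward:
x = -1: LHS = (-(-1) - 2) mod 3 = (-1) mod 3 = 2; 2 ≠ 1 — holds
x = -2: LHS = (-(-2) - 2) mod 3 = 0 mod 3 = 0; 0 ≠ 1 — holds
x = -3: LHS = (-(-3) - 2) mod 3 = 1 mod 3 = 1; 1 ≠ 1 — FAILS  ← closest negative counterexample to 0

Answer: x = -3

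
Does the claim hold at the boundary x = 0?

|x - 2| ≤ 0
x = 0: LHS = |0 - 2| = |-2| = 2; 2 ≤ 0 — FAILS

The relation fails at x = 0, so x = 0 is a counterexample.

Answer: No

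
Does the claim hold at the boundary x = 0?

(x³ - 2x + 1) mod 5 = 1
x = 0: LHS = (0³ - 2·0 + 1) mod 5 = 1 mod 5 = 1; 1 = 1 — holds

The relation is satisfied at x = 0.

Answer: Yes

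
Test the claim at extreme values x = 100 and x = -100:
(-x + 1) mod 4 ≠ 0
x = 100: LHS = (-100 + 1) mod 4 = (-99) mod 4 = 1; 1 ≠ 0 — holds
x = -100: LHS = (-(-100) + 1) mod 4 = 101 mod 4 = 1; 1 ≠ 0 — holds

Answer: Yes, holds for both x = 100 and x = -100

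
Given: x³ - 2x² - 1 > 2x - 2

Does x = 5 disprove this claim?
Substitute x = 5 into the relation:
x = 5: LHS = 5³ - 2·5² - 1 = 74, RHS = 2·5 - 2 = 8; 74 > 8 — holds

The claim holds here, so x = 5 is not a counterexample. (A counterexample exists elsewhere, e.g. x = 1.)

Answer: No, x = 5 is not a counterexample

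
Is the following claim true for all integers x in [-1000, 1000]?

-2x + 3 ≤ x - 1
The claim fails at x = 0:
x = 0: LHS = -2·0 + 3 = 3, RHS = 0 - 1 = -1; 3 ≤ -1 — FAILS

Because a single integer refutes it, the statement is false.

Answer: False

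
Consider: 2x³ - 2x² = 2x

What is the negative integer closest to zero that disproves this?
Testing negative integers from -1 downward:
x = -1: LHS = 2·(-1)³ - 2·(-1)² = -4, RHS = 2·(-1) = -2; -4 = -2 — FAILS  ← closest negative counterexample to 0

Answer: x = -1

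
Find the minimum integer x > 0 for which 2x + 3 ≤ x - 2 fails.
Testing positive integers:
x = 1: LHS = 2·1 + 3 = 5, RHS = 1 - 2 = -1; 5 ≤ -1 — FAILS  ← smallest positive counterexample

Answer: x = 1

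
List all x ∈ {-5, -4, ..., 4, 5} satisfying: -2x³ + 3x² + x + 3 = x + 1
Track d = LHS − RHS over the integers in [-5, 5]. Equality would need d = 0, but d changes sign only between consecutive integers, jumping over 0:
x = 1: LHS = -2·1³ + 3·1² + 1 + 3 = 5, RHS = 1 + 1 = 2; 5 = 2 — FAILS  (d = 3)
x = 2: LHS = -2·2³ + 3·2² + 2 + 3 = 1, RHS = 2 + 1 = 3; 1 = 3 — FAILS  (d = -2)
Away from these crossings d keeps a constant sign, and checking every integer in [-5, 5] confirms d ≠ 0 throughout. Hence the two sides are never equal, so the claimed relation (=) fails for every integer in [-5, 5].

Answer: None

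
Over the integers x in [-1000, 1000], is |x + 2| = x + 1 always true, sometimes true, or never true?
Over all integers in [-1000, 1000], LHS − RHS is always positive; it is smallest at x = 0, where it equals 1:
x = 0: LHS = |0 + 2| = |2| = 2, RHS = 0 + 1 = 1; 2 = 1 — FAILS
At the ends of the range:
x = -1000: LHS = |(-1000) + 2| = |-998| = 998, RHS = (-1000) + 1 = -999; 998 = -999 — FAILS
x = 1000: LHS = |1000 + 2| = |1002| = 1002, RHS = 1000 + 1 = 1001; 1002 = 1001 — FAILS
Hence LHS − RHS is never 0, i.e. the two sides are never equal, so the claimed relation (=) fails for every integer in [-1000, 1000].

No integer in the range satisfies it.

Answer: Never true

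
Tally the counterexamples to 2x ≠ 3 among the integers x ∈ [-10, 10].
Track d = LHS − RHS over the integers in [-10, 10]. Equality would need d = 0, but d changes sign only between consecutive integers, jumping over 0:
x = 1: LHS = 2·1 = 2; 2 ≠ 3 — holds  (d = -1)
x = 2: LHS = 2·2 = 4; 4 ≠ 3 — holds  (d = 1)
Away from these crossings d keeps a constant sign, and checking every integer in [-10, 10] confirms d ≠ 0 throughout. Hence the two sides are never equal, so the relation holds for every integer in [-10, 10].

No counterexample appears in that range.

Answer: 0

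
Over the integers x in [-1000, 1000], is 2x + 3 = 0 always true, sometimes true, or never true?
Track d = LHS − RHS over the integers in [-1000, 1000]. Equality would need d = 0, but d changes sign only between consecutive integers, jumping over 0:
x = -2: LHS = 2·(-2) + 3 = -1; -1 = 0 — FAILS  (d = -1)
x = -1: LHS = 2·(-1) + 3 = 1; 1 = 0 — FAILS  (d = 1)
Away from these crossings d keeps a constant sign, and checking every integer in [-1000, 1000] confirms d ≠ 0 throughout. Hence the two sides are never equal, so the claimed relation (=) fails for every integer in [-1000, 1000].

No integer in the range satisfies it.

Answer: Never true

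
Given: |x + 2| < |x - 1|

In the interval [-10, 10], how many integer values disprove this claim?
Counterexamples in [-10, 10]: {0, 1, 2, 3, 4, 5, 6, 7, 8, 9, 10}.

Counting them gives 11 values.

Answer: 11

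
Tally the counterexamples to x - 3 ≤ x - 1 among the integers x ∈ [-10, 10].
Over all integers in [-10, 10], LHS − RHS is largest at x = 0, where it equals -2:
x = 0: LHS = 0 - 3 = -3, RHS = 0 - 1 = -1; -3 ≤ -1 — holds
At the ends of the range:
x = -10: LHS = (-10) - 3 = -13, RHS = (-10) - 1 = -11; -13 ≤ -11 — holds
x = 10: LHS = 10 - 3 = 7, RHS = 10 - 1 = 9; 7 ≤ 9 — holds
Hence LHS − RHS is never positive, i.e. LHS ≤ RHS throughout, so the relation holds for every integer in [-10, 10].

No counterexample appears in that range.

Answer: 0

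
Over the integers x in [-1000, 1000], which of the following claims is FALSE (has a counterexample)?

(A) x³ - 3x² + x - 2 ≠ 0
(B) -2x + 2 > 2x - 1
(A) Track d = LHS − RHS over the integers in [-1000, 1000]. Equality would need d = 0, but d changes sign only between consecutive integers, jumping over 0:
x = 2: LHS = 2³ - 3·2² + 2 - 2 = -4; -4 ≠ 0 — holds  (d = -4)
x = 3: LHS = 3³ - 3·3² + 3 - 2 = 1; 1 ≠ 0 — holds  (d = 1)
Away from these crossings d keeps a constant sign, and checking every integer in [-1000, 1000] confirms d ≠ 0 throughout. Hence the two sides are never equal, so the relation holds for every integer in [-1000, 1000].

(B) x = 1: LHS = -2·1 + 2 = 0, RHS = 2·1 - 1 = 1; 0 > 1 — FAILS

Only (B) has a counterexample.

Answer: B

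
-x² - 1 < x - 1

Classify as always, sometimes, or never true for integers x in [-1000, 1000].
Holds at x = 1: LHS = -1² - 1 = -2, RHS = 1 - 1 = 0; -2 < 0 — holds
Fails at x = 0: LHS = -0² - 1 = -1, RHS = 0 - 1 = -1; -1 < -1 — FAILS
It is satisfied by some integers in the range but not all.

Answer: Sometimes true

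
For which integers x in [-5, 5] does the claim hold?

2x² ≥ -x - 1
Over all integers in [-5, 5], LHS − RHS is smallest at x = 0, where it equals 1:
x = 0: LHS = 2·0² = 0, RHS = -0 - 1 = -1; 0 ≥ -1 — holds
At the ends of the range:
x = -5: LHS = 2·(-5)² = 50, RHS = -(-5) - 1 = 4; 50 ≥ 4 — holds
x = 5: LHS = 2·5² = 50, RHS = -5 - 1 = -6; 50 ≥ -6 — holds
Hence LHS − RHS is never negative, i.e. LHS ≥ RHS throughout, so the relation holds for every integer in [-5, 5].

Answer: All integers in [-5, 5]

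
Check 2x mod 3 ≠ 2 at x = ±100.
x = 100: LHS = (2·100) mod 3 = 200 mod 3 = 2; 2 ≠ 2 — FAILS
x = -100: LHS = (2·(-100)) mod 3 = (-200) mod 3 = 1; 1 ≠ 2 — holds

Answer: Partially: fails for x = 100, holds for x = -100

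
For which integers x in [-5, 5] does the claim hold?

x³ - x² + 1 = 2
Track d = LHS − RHS over the integers in [-5, 5]. Equality would need d = 0, but d changes sign only between consecutive integers, jumping over 0:
x = 1: LHS = 1³ - 1² + 1 = 1; 1 = 2 — FAILS  (d = -1)
x = 2: LHS = 2³ - 2² + 1 = 5; 5 = 2 — FAILS  (d = 3)
Away from these crossings d keeps a constant sign, and checking every integer in [-5, 5] confirms d ≠ 0 throughout. Hence the two sides are never equal, so the claimed relation (=) fails for every integer in [-5, 5].

Answer: None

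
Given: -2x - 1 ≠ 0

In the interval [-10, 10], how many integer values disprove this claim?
Track d = LHS − RHS over the integers in [-10, 10]. Equality would need d = 0, but d changes sign only between consecutive integers, jumping over 0:
x = -1: LHS = -2·(-1) - 1 = 1; 1 ≠ 0 — holds  (d = 1)
x = 0: LHS = -2·0 - 1 = -1; -1 ≠ 0 — holds  (d = -1)
Away from these crossings d keeps a constant sign, and checking every integer in [-10, 10] confirms d ≠ 0 throughout. Hence the two sides are never equal, so the relation holds for every integer in [-10, 10].

No counterexample appears in that range.

Answer: 0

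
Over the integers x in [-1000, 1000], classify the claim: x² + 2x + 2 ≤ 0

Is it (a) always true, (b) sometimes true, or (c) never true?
Over all integers in [-1000, 1000], LHS − RHS is smallest at x = -1, where it equals 1:
x = -1: LHS = (-1)² + 2·(-1) + 2 = 1; 1 ≤ 0 — FAILS
At the ends of the range:
x = -1000: LHS = (-1000)² + 2·(-1000) + 2 = 998002; 998002 ≤ 0 — FAILS
x = 1000: LHS = 1000² + 2·1000 + 2 = 1002002; 1002002 ≤ 0 — FAILS
Hence LHS − RHS is never zero or negative, i.e. LHS > RHS throughout, so the claimed relation (≤) fails for every integer in [-1000, 1000].

No integer in the range satisfies it.

Answer: Never true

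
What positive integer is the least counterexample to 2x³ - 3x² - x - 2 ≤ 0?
Testing positive integers:
x = 1: LHS = 2·1³ - 3·1² - 1 - 2 = -4; -4 ≤ 0 — holds
x = 2: LHS = 2·2³ - 3·2² - 2 - 2 = 0; 0 ≤ 0 — holds
x = 3: LHS = 2·3³ - 3·3² - 3 - 2 = 22; 22 ≤ 0 — FAILS  ← smallest positive counterexample

Answer: x = 3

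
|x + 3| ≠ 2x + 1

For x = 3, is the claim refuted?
Substitute x = 3 into the relation:
x = 3: LHS = |3 + 3| = |6| = 6, RHS = 2·3 + 1 = 7; 6 ≠ 7 — holds

The claim holds here, so x = 3 is not a counterexample. (A counterexample exists elsewhere, e.g. x = 2.)

Answer: No, x = 3 is not a counterexample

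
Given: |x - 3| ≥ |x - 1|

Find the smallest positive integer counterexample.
Testing positive integers:
x = 1: LHS = |1 - 3| = |-2| = 2, RHS = |1 - 1| = |0| = 0; 2 ≥ 0 — holds
x = 2: LHS = |2 - 3| = |-1| = 1, RHS = |2 - 1| = |1| = 1; 1 ≥ 1 — holds
x = 3: LHS = |3 - 3| = |0| = 0, RHS = |3 - 1| = |2| = 2; 0 ≥ 2 — FAILS  ← smallest positive counterexample

Answer: x = 3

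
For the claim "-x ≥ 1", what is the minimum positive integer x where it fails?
Testing positive integers:
x = 1: -1 ≥ 1 — FAILS  ← smallest positive counterexample

Answer: x = 1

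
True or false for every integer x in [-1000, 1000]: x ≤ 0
The claim fails at x = 1:
x = 1: 1 ≤ 0 — FAILS

Because a single integer refutes it, the statement is false.

Answer: False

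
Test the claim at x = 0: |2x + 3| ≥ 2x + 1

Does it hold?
x = 0: LHS = |2·0 + 3| = |3| = 3, RHS = 2·0 + 1 = 1; 3 ≥ 1 — holds

The relation is satisfied at x = 0.

Answer: Yes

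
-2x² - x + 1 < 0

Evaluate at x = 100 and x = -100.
x = 100: LHS = -2·100² - 100 + 1 = -20099; -20099 < 0 — holds
x = -100: LHS = -2·(-100)² - (-100) + 1 = -19899; -19899 < 0 — holds

Answer: Yes, holds for both x = 100 and x = -100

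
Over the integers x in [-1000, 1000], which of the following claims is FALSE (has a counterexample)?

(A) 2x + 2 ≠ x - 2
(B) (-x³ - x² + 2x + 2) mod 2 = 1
(A) x = -4: LHS = 2·(-4) + 2 = -6, RHS = (-4) - 2 = -6; -6 ≠ -6 — FAILS
(B) x = 0: LHS = (-0³ - 0² + 2·0 + 2) mod 2 = 2 mod 2 = 0; 0 = 1 — FAILS

Answer: Both A and B are false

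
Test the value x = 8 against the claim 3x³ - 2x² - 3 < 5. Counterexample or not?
Substitute x = 8 into the relation:
x = 8: LHS = 3·8³ - 2·8² - 3 = 1405; 1405 < 5 — FAILS

Since the claim fails at x = 8, this value is a counterexample.

Answer: Yes, x = 8 is a counterexample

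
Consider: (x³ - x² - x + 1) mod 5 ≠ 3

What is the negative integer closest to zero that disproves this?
Testing negative integers from -1 downward:
x = -1: LHS = ((-1)³ - (-1)² - (-1) + 1) mod 5 = 0 mod 5 = 0; 0 ≠ 3 — holds
x = -2: LHS = ((-2)³ - (-2)² - (-2) + 1) mod 5 = (-9) mod 5 = 1; 1 ≠ 3 — holds
x = -3: LHS = ((-3)³ - (-3)² - (-3) + 1) mod 5 = (-32) mod 5 = 3; 3 ≠ 3 — FAILS  ← closest negative counterexample to 0

Answer: x = -3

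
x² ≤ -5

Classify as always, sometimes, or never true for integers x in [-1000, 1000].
Over all integers in [-1000, 1000], LHS − RHS is smallest at x = 0, where it equals 5:
x = 0: LHS = 0² = 0; 0 ≤ -5 — FAILS
At the ends of the range:
x = -1000: LHS = (-1000)² = 1000000; 1000000 ≤ -5 — FAILS
x = 1000: LHS = 1000² = 1000000; 1000000 ≤ -5 — FAILS
Hence LHS − RHS is never zero or negative, i.e. LHS > RHS throughout, so the claimed relation (≤) fails for every integer in [-1000, 1000].

No integer in the range satisfies it.

Answer: Never true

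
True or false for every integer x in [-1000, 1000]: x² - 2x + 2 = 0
The claim fails at x = 0:
x = 0: LHS = 0² - 2·0 + 2 = 2; 2 = 0 — FAILS

Because a single integer refutes it, the statement is false.

Answer: False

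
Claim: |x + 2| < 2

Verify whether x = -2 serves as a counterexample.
Substitute x = -2 into the relation:
x = -2: LHS = |(-2) + 2| = |0| = 0; 0 < 2 — holds

The claim holds here, so x = -2 is not a counterexample. (A counterexample exists elsewhere, e.g. x = 0.)

Answer: No, x = -2 is not a counterexample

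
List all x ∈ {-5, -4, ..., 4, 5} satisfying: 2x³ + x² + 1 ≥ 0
Holds for: {-1, 0, 1, 2, 3, 4, 5}
Fails for: {-5, -4, -3, -2}

Answer: {-1, 0, 1, 2, 3, 4, 5}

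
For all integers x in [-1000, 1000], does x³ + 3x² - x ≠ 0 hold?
The claim fails at x = 0:
x = 0: LHS = 0³ + 3·0² - 0 = 0; 0 ≠ 0 — FAILS

Because a single integer refutes it, the statement is false.

Answer: False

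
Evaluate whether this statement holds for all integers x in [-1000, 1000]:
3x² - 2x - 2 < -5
The claim fails at x = 0:
x = 0: LHS = 3·0² - 2·0 - 2 = -2; -2 < -5 — FAILS

Because a single integer refutes it, the statement is false.

Answer: False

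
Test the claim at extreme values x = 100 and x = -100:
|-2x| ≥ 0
x = 100: LHS = |-2·100| = |-200| = 200; 200 ≥ 0 — holds
x = -100: LHS = |-2·(-100)| = |200| = 200; 200 ≥ 0 — holds

Answer: Yes, holds for both x = 100 and x = -100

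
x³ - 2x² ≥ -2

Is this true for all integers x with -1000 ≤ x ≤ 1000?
The claim fails at x = -1:
x = -1: LHS = (-1)³ - 2·(-1)² = -3; -3 ≥ -2 — FAILS

Because a single integer refutes it, the statement is false.

Answer: False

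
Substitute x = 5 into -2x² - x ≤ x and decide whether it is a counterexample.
Substitute x = 5 into the relation:
x = 5: LHS = -2·5² - 5 = -55; -55 ≤ 5 — holds

The relation holds at x = 5, so it is not a counterexample.

Answer: No, x = 5 is not a counterexample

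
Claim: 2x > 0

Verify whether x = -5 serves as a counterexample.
Substitute x = -5 into the relation:
x = -5: LHS = 2·(-5) = -10; -10 > 0 — FAILS

Since the claim fails at x = -5, this value is a counterexample.

Answer: Yes, x = -5 is a counterexample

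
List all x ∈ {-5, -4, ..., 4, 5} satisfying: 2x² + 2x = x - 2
Over all integers in [-5, 5], LHS − RHS is always positive; it is smallest at x = 0, where it equals 2:
x = 0: LHS = 2·0² + 2·0 = 0, RHS = 0 - 2 = -2; 0 = -2 — FAILS
At the ends of the range:
x = -5: LHS = 2·(-5)² + 2·(-5) = 40, RHS = (-5) - 2 = -7; 40 = -7 — FAILS
x = 5: LHS = 2·5² + 2·5 = 60, RHS = 5 - 2 = 3; 60 = 3 — FAILS
Hence LHS − RHS is never 0, i.e. the two sides are never equal, so the claimed relation (=) fails for every integer in [-5, 5].

Answer: None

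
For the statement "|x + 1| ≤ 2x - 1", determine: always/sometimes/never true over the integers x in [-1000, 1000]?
Holds at x = 2: LHS = |2 + 1| = |3| = 3, RHS = 2·2 - 1 = 3; 3 ≤ 3 — holds
Fails at x = 0: LHS = |0 + 1| = |1| = 1, RHS = 2·0 - 1 = -1; 1 ≤ -1 — FAILS
It is satisfied by some integers in the range but not all.

Answer: Sometimes true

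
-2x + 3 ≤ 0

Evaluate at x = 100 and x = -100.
x = 100: LHS = -2·100 + 3 = -197; -197 ≤ 0 — holds
x = -100: LHS = -2·(-100) + 3 = 203; 203 ≤ 0 — FAILS

Answer: Partially: holds for x = 100, fails for x = -100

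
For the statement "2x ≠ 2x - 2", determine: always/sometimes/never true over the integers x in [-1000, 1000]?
Over all integers in [-1000, 1000], LHS − RHS is always positive; it is smallest at x = 0, where it equals 2:
x = 0: LHS = 2·0 = 0, RHS = 2·0 - 2 = -2; 0 ≠ -2 — holds
At the ends of the range:
x = -1000: LHS = 2·(-1000) = -2000, RHS = 2·(-1000) - 2 = -2002; -2000 ≠ -2002 — holds
x = 1000: LHS = 2·1000 = 2000, RHS = 2·1000 - 2 = 1998; 2000 ≠ 1998 — holds
Hence LHS − RHS is never 0, i.e. the two sides are never equal, so the relation holds for every integer in [-1000, 1000].

No counterexample exists.

Answer: Always true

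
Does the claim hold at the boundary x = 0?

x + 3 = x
x = 0: LHS = 0 + 3 = 3; 3 = 0 — FAILS

The relation fails at x = 0, so x = 0 is a counterexample.

Answer: No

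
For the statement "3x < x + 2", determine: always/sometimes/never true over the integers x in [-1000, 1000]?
Holds at x = 0: LHS = 3·0 = 0, RHS = 0 + 2 = 2; 0 < 2 — holds
Fails at x = 1: LHS = 3·1 = 3, RHS = 1 + 2 = 3; 3 < 3 — FAILS
It is satisfied by some integers in the range but not all.

Answer: Sometimes true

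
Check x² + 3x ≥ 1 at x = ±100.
x = 100: LHS = 100² + 3·100 = 10300; 10300 ≥ 1 — holds
x = -100: LHS = (-100)² + 3·(-100) = 9700; 9700 ≥ 1 — holds

Answer: Yes, holds for both x = 100 and x = -100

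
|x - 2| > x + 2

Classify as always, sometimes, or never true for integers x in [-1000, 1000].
Holds at x = -1: LHS = |(-1) - 2| = |-3| = 3, RHS = (-1) + 2 = 1; 3 > 1 — holds
Fails at x = 0: LHS = |0 - 2| = |-2| = 2, RHS = 0 + 2 = 2; 2 > 2 — FAILS
It is satisfied by some integers in the range but not all.

Answer: Sometimes true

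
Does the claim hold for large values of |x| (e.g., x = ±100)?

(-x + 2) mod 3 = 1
x = 100: LHS = (-100 + 2) mod 3 = (-98) mod 3 = 1; 1 = 1 — holds
x = -100: LHS = (-(-100) + 2) mod 3 = 102 mod 3 = 0; 0 = 1 — FAILS

Answer: Partially: holds for x = 100, fails for x = -100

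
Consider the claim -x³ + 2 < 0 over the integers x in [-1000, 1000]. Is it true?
The claim fails at x = 0:
x = 0: LHS = -0³ + 2 = 2; 2 < 0 — FAILS

Because a single integer refutes it, the statement is false.

Answer: False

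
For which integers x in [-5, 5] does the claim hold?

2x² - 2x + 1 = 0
Over all integers in [-5, 5], LHS − RHS is always positive; it is smallest at x = 0, where it equals 1:
x = 0: LHS = 2·0² - 2·0 + 1 = 1; 1 = 0 — FAILS
At the ends of the range:
x = -5: LHS = 2·(-5)² - 2·(-5) + 1 = 61; 61 = 0 — FAILS
x = 5: LHS = 2·5² - 2·5 + 1 = 41; 41 = 0 — FAILS
Hence LHS − RHS is never 0, i.e. the two sides are never equal, so the claimed relation (=) fails for every integer in [-5, 5].

Answer: None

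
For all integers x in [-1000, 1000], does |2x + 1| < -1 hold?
The claim fails at x = 0:
x = 0: LHS = |2·0 + 1| = |1| = 1; 1 < -1 — FAILS

Because a single integer refutes it, the statement is false.

Answer: False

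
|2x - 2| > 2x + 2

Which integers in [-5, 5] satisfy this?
Holds for: {-5, -4, -3, -2, -1}
Fails for: {0, 1, 2, 3, 4, 5}

Answer: {-5, -4, -3, -2, -1}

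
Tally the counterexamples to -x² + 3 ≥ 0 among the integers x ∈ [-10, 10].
Counterexamples in [-10, 10]: {-10, -9, -8, -7, -6, -5, -4, -3, -2, 2, 3, 4, 5, 6, 7, 8, 9, 10}.

Counting them gives 18 values.

Answer: 18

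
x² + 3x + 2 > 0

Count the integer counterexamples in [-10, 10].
Counterexamples in [-10, 10]: {-2, -1}.

Counting them gives 2 values.

Answer: 2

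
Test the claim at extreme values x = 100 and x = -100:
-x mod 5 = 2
x = 100: LHS = (-100) mod 5 = 0; 0 = 2 — FAILS
x = -100: LHS = (-(-100)) mod 5 = 100 mod 5 = 0; 0 = 2 — FAILS

Answer: No, fails for both x = 100 and x = -100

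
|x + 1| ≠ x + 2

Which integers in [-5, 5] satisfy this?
Track d = LHS − RHS over the integers in [-5, 5]. Equality would need d = 0, but d changes sign only between consecutive integers, jumping over 0:
x = -2: LHS = |(-2) + 1| = |-1| = 1, RHS = (-2) + 2 = 0; 1 ≠ 0 — holds  (d = 1)
x = -1: LHS = |(-1) + 1| = |0| = 0, RHS = (-1) + 2 = 1; 0 ≠ 1 — holds  (d = -1)
Away from these crossings d keeps a constant sign, and checking every integer in [-5, 5] confirms d ≠ 0 throughout. Hence the two sides are never equal, so the relation holds for every integer in [-5, 5].

Answer: All integers in [-5, 5]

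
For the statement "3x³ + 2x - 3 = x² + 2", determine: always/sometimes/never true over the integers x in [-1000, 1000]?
Track d = LHS − RHS over the integers in [-1000, 1000]. Equality would need d = 0, but d changes sign only between consecutive integers, jumping over 0:
x = 1: LHS = 3·1³ + 2·1 - 3 = 2, RHS = 1² + 2 = 3; 2 = 3 — FAILS  (d = -1)
x = 2: LHS = 3·2³ + 2·2 - 3 = 25, RHS = 2² + 2 = 6; 25 = 6 — FAILS  (d = 19)
Away from these crossings d keeps a constant sign, and checking every integer in [-1000, 1000] confirms d ≠ 0 throughout. Hence the two sides are never equal, so the claimed relation (=) fails for every integer in [-1000, 1000].

No integer in the range satisfies it.

Answer: Never true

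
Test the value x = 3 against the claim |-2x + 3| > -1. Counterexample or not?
Substitute x = 3 into the relation:
x = 3: LHS = |-2·3 + 3| = |-3| = 3; 3 > -1 — holds

The relation holds at x = 3, so it is not a counterexample.

Answer: No, x = 3 is not a counterexample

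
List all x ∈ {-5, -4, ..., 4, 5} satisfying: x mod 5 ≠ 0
Holds for: {-4, -3, -2, -1, 1, 2, 3, 4}
Fails for: {-5, 0, 5}

Answer: {-4, -3, -2, -1, 1, 2, 3, 4}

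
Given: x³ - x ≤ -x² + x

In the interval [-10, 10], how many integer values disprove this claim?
Counterexamples in [-10, 10]: {-1, 2, 3, 4, 5, 6, 7, 8, 9, 10}.

Counting them gives 10 values.

Answer: 10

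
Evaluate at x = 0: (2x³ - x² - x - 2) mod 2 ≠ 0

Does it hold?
x = 0: LHS = (2·0³ - 0² - 0 - 2) mod 2 = (-2) mod 2 = 0; 0 ≠ 0 — FAILS

The relation fails at x = 0, so x = 0 is a counterexample.

Answer: No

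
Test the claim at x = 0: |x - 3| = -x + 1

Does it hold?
x = 0: LHS = |0 - 3| = |-3| = 3, RHS = -0 + 1 = 1; 3 = 1 — FAILS

The relation fails at x = 0, so x = 0 is a counterexample.

Answer: No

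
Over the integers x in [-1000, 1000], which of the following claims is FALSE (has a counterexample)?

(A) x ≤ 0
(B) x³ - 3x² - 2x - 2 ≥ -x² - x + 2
(A) x = 1: 1 ≤ 0 — FAILS
(B) x = 0: LHS = 0³ - 3·0² - 2·0 - 2 = -2, RHS = -0² - 0 + 2 = 2; -2 ≥ 2 — FAILS

Answer: Both A and B are false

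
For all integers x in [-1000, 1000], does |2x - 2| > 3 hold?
The claim fails at x = 0:
x = 0: LHS = |2·0 - 2| = |-2| = 2; 2 > 3 — FAILS

Because a single integer refutes it, the statement is false.

Answer: False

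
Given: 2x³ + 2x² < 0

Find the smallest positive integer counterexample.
Testing positive integers:
x = 1: LHS = 2·1³ + 2·1² = 4; 4 < 0 — FAILS  ← smallest positive counterexample

Answer: x = 1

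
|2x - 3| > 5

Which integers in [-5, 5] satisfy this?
Holds for: {-5, -4, -3, -2, 5}
Fails for: {-1, 0, 1, 2, 3, 4}

Answer: {-5, -4, -3, -2, 5}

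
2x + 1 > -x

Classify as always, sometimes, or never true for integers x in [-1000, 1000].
Holds at x = 0: LHS = 2·0 + 1 = 1, RHS = -0 = 0; 1 > 0 — holds
Fails at x = -1: LHS = 2·(-1) + 1 = -1, RHS = -(-1) = 1; -1 > 1 — FAILS
It is satisfied by some integers in the range but not all.

Answer: Sometimes true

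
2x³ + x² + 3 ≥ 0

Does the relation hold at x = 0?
x = 0: LHS = 2·0³ + 0² + 3 = 3; 3 ≥ 0 — holds

The relation is satisfied at x = 0.

Answer: Yes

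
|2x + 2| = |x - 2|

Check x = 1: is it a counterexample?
Substitute x = 1 into the relation:
x = 1: LHS = |2·1 + 2| = |4| = 4, RHS = |1 - 2| = |-1| = 1; 4 = 1 — FAILS

Since the claim fails at x = 1, this value is a counterexample.

Answer: Yes, x = 1 is a counterexample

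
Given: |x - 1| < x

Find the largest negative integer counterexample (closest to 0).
Testing negative integers from -1 downward:
x = -1: LHS = |(-1) - 1| = |-2| = 2; 2 < -1 — FAILS  ← closest negative counterexample to 0

Answer: x = -1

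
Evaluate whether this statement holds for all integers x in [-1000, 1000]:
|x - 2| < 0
The claim fails at x = 0:
x = 0: LHS = |0 - 2| = |-2| = 2; 2 < 0 — FAILS

Because a single integer refutes it, the statement is false.

Answer: False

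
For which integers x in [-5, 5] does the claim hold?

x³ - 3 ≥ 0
Holds for: {2, 3, 4, 5}
Fails for: {-5, -4, -3, -2, -1, 0, 1}

Answer: {2, 3, 4, 5}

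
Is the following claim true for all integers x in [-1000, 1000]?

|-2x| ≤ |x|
The claim fails at x = 1:
x = 1: LHS = |-2·1| = |-2| = 2, RHS = |1| = 1; 2 ≤ 1 — FAILS

Because a single integer refutes it, the statement is false.

Answer: False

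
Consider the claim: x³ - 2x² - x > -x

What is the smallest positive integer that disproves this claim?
Testing positive integers:
x = 1: LHS = 1³ - 2·1² - 1 = -2; -2 > -1 — FAILS  ← smallest positive counterexample

Answer: x = 1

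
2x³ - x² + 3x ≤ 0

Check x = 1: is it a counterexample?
Substitute x = 1 into the relation:
x = 1: LHS = 2·1³ - 1² + 3·1 = 4; 4 ≤ 0 — FAILS

Since the claim fails at x = 1, this value is a counterexample.

Answer: Yes, x = 1 is a counterexample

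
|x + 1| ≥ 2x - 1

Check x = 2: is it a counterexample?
Substitute x = 2 into the relation:
x = 2: LHS = |2 + 1| = |3| = 3, RHS = 2·2 - 1 = 3; 3 ≥ 3 — holds

The claim holds here, so x = 2 is not a counterexample. (A counterexample exists elsewhere, e.g. x = 3.)

Answer: No, x = 2 is not a counterexample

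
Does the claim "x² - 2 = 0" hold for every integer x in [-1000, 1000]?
The claim fails at x = 0:
x = 0: LHS = 0² - 2 = -2; -2 = 0 — FAILS

Because a single integer refutes it, the statement is false.

Answer: False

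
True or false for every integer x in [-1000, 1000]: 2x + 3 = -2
The claim fails at x = 0:
x = 0: LHS = 2·0 + 3 = 3; 3 = -2 — FAILS

Because a single integer refutes it, the statement is false.

Answer: False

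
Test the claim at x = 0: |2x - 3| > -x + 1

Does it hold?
x = 0: LHS = |2·0 - 3| = |-3| = 3, RHS = -0 + 1 = 1; 3 > 1 — holds

The relation is satisfied at x = 0.

Answer: Yes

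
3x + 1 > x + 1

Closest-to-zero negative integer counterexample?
Testing negative integers from -1 downward:
x = -1: LHS = 3·(-1) + 1 = -2, RHS = (-1) + 1 = 0; -2 > 0 — FAILS  ← closest negative counterexample to 0

Answer: x = -1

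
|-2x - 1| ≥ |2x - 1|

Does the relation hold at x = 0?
x = 0: LHS = |-2·0 - 1| = |-1| = 1, RHS = |2·0 - 1| = |-1| = 1; 1 ≥ 1 — holds

The relation is satisfied at x = 0.

Answer: Yes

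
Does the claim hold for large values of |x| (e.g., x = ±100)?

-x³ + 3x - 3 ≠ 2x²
x = 100: LHS = -100³ + 3·100 - 3 = -999703, RHS = 2·100² = 20000; -999703 ≠ 20000 — holds
x = -100: LHS = -(-100)³ + 3·(-100) - 3 = 999697, RHS = 2·(-100)² = 20000; 999697 ≠ 20000 — holds

Answer: Yes, holds for both x = 100 and x = -100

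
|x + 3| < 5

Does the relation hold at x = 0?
x = 0: LHS = |0 + 3| = |3| = 3; 3 < 5 — holds

The relation is satisfied at x = 0.

Answer: Yes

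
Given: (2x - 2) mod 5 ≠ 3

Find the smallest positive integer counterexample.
Testing positive integers:
x = 1: LHS = (2·1 - 2) mod 5 = 0 mod 5 = 0; 0 ≠ 3 — holds
x = 2: LHS = (2·2 - 2) mod 5 = 2 mod 5 = 2; 2 ≠ 3 — holds
x = 3: LHS = (2·3 - 2) mod 5 = 4 mod 5 = 4; 4 ≠ 3 — holds
x = 4: LHS = (2·4 - 2) mod 5 = 6 mod 5 = 1; 1 ≠ 3 — holds
x = 5: LHS = (2·5 - 2) mod 5 = 8 mod 5 = 3; 3 ≠ 3 — FAILS  ← smallest positive counterexample

Answer: x = 5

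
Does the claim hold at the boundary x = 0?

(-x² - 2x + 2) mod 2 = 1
x = 0: LHS = (-0² - 2·0 + 2) mod 2 = 2 mod 2 = 0; 0 = 1 — FAILS

The relation fails at x = 0, so x = 0 is a counterexample.

Answer: No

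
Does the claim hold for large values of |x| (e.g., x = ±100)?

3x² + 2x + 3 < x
x = 100: LHS = 3·100² + 2·100 + 3 = 30203; 30203 < 100 — FAILS
x = -100: LHS = 3·(-100)² + 2·(-100) + 3 = 29803; 29803 < -100 — FAILS

Answer: No, fails for both x = 100 and x = -100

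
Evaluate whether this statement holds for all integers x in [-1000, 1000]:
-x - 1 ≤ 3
The claim fails at x = -5:
x = -5: LHS = -(-5) - 1 = 4; 4 ≤ 3 — FAILS

Because a single integer refutes it, the statement is false.

Answer: False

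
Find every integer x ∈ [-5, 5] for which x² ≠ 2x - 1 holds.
Holds for: {-5, -4, -3, -2, -1, 0, 2, 3, 4, 5}
Fails for: {1}

Answer: {-5, -4, -3, -2, -1, 0, 2, 3, 4, 5}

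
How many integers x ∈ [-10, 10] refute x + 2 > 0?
Counterexamples in [-10, 10]: {-10, -9, -8, -7, -6, -5, -4, -3, -2}.

Counting them gives 9 values.

Answer: 9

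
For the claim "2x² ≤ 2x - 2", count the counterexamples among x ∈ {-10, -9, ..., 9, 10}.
Counterexamples in [-10, 10]: {-10, -9, -8, -7, -6, -5, -4, -3, -2, -1, 0, 1, 2, 3, 4, 5, 6, 7, 8, 9, 10}.

Counting them gives 21 values.

Answer: 21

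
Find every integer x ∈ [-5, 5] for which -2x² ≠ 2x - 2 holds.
Track d = LHS − RHS over the integers in [-5, 5]. Equality would need d = 0, but d changes sign only between consecutive integers, jumping over 0:
x = -2: LHS = -2·(-2)² = -8, RHS = 2·(-2) - 2 = -6; -8 ≠ -6 — holds  (d = -2)
x = -1: LHS = -2·(-1)² = -2, RHS = 2·(-1) - 2 = -4; -2 ≠ -4 — holds  (d = 2)
x = 0: LHS = -2·0² = 0, RHS = 2·0 - 2 = -2; 0 ≠ -2 — holds  (d = 2)
x = 1: LHS = -2·1² = -2, RHS = 2·1 - 2 = 0; -2 ≠ 0 — holds  (d = -2)
Away from these crossings d keeps a constant sign, and checking every integer in [-5, 5] confirms d ≠ 0 throughout. Hence the two sides are never equal, so the relation holds for every integer in [-5, 5].

Answer: All integers in [-5, 5]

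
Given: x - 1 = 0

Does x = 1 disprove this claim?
Substitute x = 1 into the relation:
x = 1: LHS = 1 - 1 = 0; 0 = 0 — holds

The claim holds here, so x = 1 is not a counterexample. (A counterexample exists elsewhere, e.g. x = 0.)

Answer: No, x = 1 is not a counterexample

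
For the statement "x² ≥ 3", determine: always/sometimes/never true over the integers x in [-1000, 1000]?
Holds at x = 2: LHS = 2² = 4; 4 ≥ 3 — holds
Fails at x = 0: LHS = 0² = 0; 0 ≥ 3 — FAILS
It is satisfied by some integers in the range but not all.

Answer: Sometimes true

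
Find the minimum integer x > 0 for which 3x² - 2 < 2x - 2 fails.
Testing positive integers:
x = 1: LHS = 3·1² - 2 = 1, RHS = 2·1 - 2 = 0; 1 < 0 — FAILS  ← smallest positive counterexample

Answer: x = 1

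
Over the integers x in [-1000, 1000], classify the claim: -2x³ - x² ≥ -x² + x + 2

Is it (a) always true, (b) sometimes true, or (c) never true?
Holds at x = -1: LHS = -2·(-1)³ - (-1)² = 1, RHS = -(-1)² + (-1) + 2 = 0; 1 ≥ 0 — holds
Fails at x = 0: LHS = -2·0³ - 0² = 0, RHS = -0² + 0 + 2 = 2; 0 ≥ 2 — FAILS
It is satisfied by some integers in the range but not all.

Answer: Sometimes true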